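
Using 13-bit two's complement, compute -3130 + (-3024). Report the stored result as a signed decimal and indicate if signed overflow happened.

2038; overflow

-3130 → 1001111000110
-3024 → 1010000110000
  1001111000110
+ 1010000110000
= 0011111110110  (discard carry-out 1)
Result 0011111110110: MSB = 0 → value 2038.
Both addends are negative but the stored result is non-negative: signed overflow. The true value -3130 + (-3024) = -6154 lies outside [-4096, 4095].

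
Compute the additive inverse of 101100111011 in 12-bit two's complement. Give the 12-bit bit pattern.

Invert: 010011000100. Add 1: 010011000101.

010011000101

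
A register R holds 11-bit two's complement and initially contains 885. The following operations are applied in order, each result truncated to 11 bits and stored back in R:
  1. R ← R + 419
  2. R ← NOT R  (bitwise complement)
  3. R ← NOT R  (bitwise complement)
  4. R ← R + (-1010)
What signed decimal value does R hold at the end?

294

Start: R = 885 = 01101110101.
R = 885 + 419 = 1304; wraps to -744 = 10100011000
R = NOT 10100011000 = 01011100111 = 743
R = NOT 01011100111 = 10100011000 = -744
R = -744 + (-1010) = -1754; wraps to 294 = 00100100110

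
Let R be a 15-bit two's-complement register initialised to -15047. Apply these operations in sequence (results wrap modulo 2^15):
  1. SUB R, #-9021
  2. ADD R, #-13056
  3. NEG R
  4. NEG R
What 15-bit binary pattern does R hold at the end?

Start: R = -15047 = 100010100111001.
R = -15047 − (-9021) = -6026 = 110100001110110
R = -6026 + (-13056) = -19082; wraps to 13686 = 011010101110110
R = −(13686) = -13686 = 100101010001010
R = −(-13686) = 13686 = 011010101110110

011010101110110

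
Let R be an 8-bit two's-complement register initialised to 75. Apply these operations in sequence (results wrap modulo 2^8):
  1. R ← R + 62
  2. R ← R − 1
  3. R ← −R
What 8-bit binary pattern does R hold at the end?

Start: R = 75 = 01001011.
R = 75 + 62 = 137; wraps to -119 = 10001001
R = -119 − 1 = -120 = 10001000
R = −(-120) = 120 = 01111000

01111000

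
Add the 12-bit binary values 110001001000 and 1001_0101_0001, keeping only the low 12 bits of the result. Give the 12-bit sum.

010110011001

  110001001000
+ 100101010001
= 010110011001  (discard carry-out 1)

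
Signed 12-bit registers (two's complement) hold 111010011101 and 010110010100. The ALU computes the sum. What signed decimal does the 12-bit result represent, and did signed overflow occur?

1073; no overflow

111010011101 = -355 (signed)
010110010100 = 1428 (signed)
  111010011101
+ 010110010100
= 010000110001  (discard carry-out 1)
Result 010000110001: MSB = 0 → value 1073.
Addends have opposite signs, so signed overflow cannot occur.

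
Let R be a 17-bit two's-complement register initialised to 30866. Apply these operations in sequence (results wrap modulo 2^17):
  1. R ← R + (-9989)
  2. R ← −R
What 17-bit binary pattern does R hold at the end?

Start: R = 30866 = 00111100010010010.
R = 30866 + (-9989) = 20877 = 00101000110001101
R = −(20877) = -20877 = 11010111001110011

11010111001110011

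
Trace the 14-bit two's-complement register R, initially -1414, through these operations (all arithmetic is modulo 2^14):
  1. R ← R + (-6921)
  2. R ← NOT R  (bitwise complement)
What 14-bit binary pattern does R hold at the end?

10000010001110

Start: R = -1414 = 11101001111010.
R = -1414 + (-6921) = -8335; wraps to 8049 = 01111101110001
R = NOT 01111101110001 = 10000010001110 = -8050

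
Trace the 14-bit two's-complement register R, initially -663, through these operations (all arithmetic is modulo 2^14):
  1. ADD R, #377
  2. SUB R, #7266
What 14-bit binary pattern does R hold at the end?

10001010000000

Start: R = -663 = 11110101101001.
R = -663 + 377 = -286 = 11111011100010
R = -286 − 7266 = -7552 = 10001010000000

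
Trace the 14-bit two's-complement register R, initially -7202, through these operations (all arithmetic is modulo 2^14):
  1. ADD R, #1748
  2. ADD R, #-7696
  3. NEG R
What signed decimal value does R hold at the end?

-3234

Start: R = -7202 = 10001111011110.
R = -7202 + 1748 = -5454 = 10101010110010
R = -5454 + (-7696) = -13150; wraps to 3234 = 00110010100010
R = −(3234) = -3234 = 11001101011110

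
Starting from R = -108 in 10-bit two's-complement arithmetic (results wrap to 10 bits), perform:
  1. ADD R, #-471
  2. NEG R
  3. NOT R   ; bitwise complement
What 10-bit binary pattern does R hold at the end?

0110111100

Start: R = -108 = 1110010100.
R = -108 + (-471) = -579; wraps to 445 = 0110111101
R = −(445) = -445 = 1001000011
R = NOT 1001000011 = 0110111100 = 444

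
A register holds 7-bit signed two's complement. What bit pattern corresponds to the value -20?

1101100

|-20| = 20 = 0010100 in 7 bits.
Invert the bits: 1101011. Add 1: 1101100.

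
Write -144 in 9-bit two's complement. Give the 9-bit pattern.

101110000

|-144| = 144 = 010010000 in 9 bits.
Invert the bits: 101101111. Add 1: 101110000.
Check: 101110000 reads as 368 − 512 = -144.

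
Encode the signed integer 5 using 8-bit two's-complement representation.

5 is non-negative, so write it directly in 8 bits: 00000101.

00000101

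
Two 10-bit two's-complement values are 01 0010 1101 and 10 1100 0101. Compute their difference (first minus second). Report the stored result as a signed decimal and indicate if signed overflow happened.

-408; overflow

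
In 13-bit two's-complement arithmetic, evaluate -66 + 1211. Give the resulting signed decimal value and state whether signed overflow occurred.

1145; no overflow

-66 → 1111110111110
1211 → 0010010111011
  1111110111110
+ 0010010111011
= 0010001111001  (discard carry-out 1)
Result 0010001111001: MSB = 0 → value 1145.
Addends have opposite signs, so signed overflow cannot occur.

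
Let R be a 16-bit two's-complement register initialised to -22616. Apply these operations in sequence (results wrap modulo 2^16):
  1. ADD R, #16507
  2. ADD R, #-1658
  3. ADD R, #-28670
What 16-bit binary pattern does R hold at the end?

0111000110101011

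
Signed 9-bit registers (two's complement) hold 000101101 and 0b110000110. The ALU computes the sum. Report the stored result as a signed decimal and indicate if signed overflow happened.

000101101 = 45 (signed)
0b110000110 → 110000110 = -122 (signed)
  000101101
+ 110000110
= 110110011
Result 110110011: MSB = 1 → 435 − 512 = -77.
Addends have opposite signs, so signed overflow cannot occur.

-77; no overflow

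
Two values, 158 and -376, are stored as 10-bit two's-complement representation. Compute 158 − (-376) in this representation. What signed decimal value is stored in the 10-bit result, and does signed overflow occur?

-490; overflow

158 → 0010011110
-376 → 1010001000
Subtract via negate-and-add: invert 1010001000 + 1 = 0101111000 (i.e. 376).
  0010011110
+ 0101111000
= 1000010110
Result 1000010110: MSB = 1 → 534 − 1024 = -490.
Both addends (after negating the subtrahend) are non-negative but the stored result is negative: signed overflow. The true value 158 − (-376) = 534 lies outside [-512, 511].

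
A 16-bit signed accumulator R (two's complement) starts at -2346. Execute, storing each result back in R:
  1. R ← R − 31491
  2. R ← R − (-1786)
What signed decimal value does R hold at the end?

Start: R = -2346 = 1111011011010110.
R = -2346 − 31491 = -33837; wraps to 31699 = 0111101111010011
R = 31699 − (-1786) = 33485; wraps to -32051 = 1000001011001101

-32051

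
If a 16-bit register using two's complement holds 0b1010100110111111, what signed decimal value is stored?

MSB is 1, so the value is negative.
Unsigned reading: 43455. Subtract 2^16 = 65536: 43455 − 65536 = -22081.

-22081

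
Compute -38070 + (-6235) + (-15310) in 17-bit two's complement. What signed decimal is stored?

-59615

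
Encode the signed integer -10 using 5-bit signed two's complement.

|-10| = 10 = 01010 in 5 bits.
Invert the bits: 10101. Add 1: 10110.
Check: 10110 reads as 22 − 32 = -10.

10110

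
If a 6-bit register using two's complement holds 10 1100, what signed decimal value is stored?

-20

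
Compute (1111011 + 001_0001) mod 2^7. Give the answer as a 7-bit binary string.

0001100

  1111011
+ 0010001
= 0001100  (discard carry-out 1)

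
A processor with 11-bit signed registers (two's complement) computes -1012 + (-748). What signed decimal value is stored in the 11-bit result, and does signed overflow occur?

-1012 → 10000001100
-748 → 10100010100
  10000001100
+ 10100010100
= 00100100000  (discard carry-out 1)
Result 00100100000: MSB = 0 → value 288.
Both addends are negative but the stored result is non-negative: signed overflow. The true value -1012 + (-748) = -1760 lies outside [-1024, 1023].

288; overflow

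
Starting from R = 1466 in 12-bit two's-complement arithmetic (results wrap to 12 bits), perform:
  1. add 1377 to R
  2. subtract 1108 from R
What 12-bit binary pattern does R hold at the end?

011011000111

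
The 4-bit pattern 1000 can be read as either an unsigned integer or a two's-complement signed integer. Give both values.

Unsigned: 1000 = 8.
Signed: MSB=1 → 8 − 16 = -8.

unsigned = 8, signed = -8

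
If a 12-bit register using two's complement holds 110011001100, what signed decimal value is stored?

-820

MSB is 1, so the value is negative.
Invert: 001100110011. Add 1: 001100110100 = 820. So the value is −820.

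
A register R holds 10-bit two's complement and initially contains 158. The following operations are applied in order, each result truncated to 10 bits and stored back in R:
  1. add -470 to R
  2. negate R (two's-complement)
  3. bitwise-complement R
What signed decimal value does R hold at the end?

-313

Start: R = 158 = 0010011110.
R = 158 + (-470) = -312 = 1011001000
R = −(-312) = 312 = 0100111000
R = NOT 0100111000 = 1011000111 = -313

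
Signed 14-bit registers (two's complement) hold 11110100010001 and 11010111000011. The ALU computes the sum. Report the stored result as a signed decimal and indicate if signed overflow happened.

-3372; no overflow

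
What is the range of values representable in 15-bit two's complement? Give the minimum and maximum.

min = -16384, max = 16383

Minimum: −2^14 = -16384.
Maximum: 2^14 − 1 = 16383.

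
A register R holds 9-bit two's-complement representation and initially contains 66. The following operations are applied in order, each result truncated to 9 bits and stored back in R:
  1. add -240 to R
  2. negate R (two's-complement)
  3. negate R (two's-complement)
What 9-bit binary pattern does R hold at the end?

101010010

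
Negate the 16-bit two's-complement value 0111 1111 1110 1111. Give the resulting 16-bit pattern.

Invert: 1000000000010000. Add 1: 1000000000010001.
Check: 0111111111101111 = 32751, 1000000000010001 = -32751.

1000000000010001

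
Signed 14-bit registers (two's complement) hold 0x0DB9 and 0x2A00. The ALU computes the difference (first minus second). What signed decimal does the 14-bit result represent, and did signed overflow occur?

0x0DB9 = 00110110111001 = 3513 (signed)
0x2A00 = 10101000000000 = -5632 (signed)
Subtract via negate-and-add: invert 10101000000000 + 1 = 01011000000000 (i.e. 5632).
  00110110111001
+ 01011000000000
= 10001110111001
Result 10001110111001: MSB = 1 → 9145 − 16384 = -7239.
Both addends (after negating the subtrahend) are non-negative but the stored result is negative: signed overflow. The true value 3513 − (-5632) = 9145 lies outside [-8192, 8191].

-7239; overflow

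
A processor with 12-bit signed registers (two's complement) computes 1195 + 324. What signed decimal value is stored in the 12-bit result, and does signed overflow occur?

1519; no overflow

1195 → 010010101011
324 → 000101000100
  010010101011
+ 000101000100
= 010111101111
Result 010111101111: MSB = 0 → value 1519.
Both addends are non-negative and so is the stored result: no signed overflow.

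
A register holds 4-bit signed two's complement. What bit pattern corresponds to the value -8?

|-8| = 8 = 1000 in 4 bits.
Invert the bits: 0111. Add 1: 1000.

1000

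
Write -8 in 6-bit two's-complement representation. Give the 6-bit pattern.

|-8| = 8 = 001000 in 6 bits.
Invert the bits: 110111. Add 1: 111000.

111000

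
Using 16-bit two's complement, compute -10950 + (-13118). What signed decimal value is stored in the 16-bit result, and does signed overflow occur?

-24068; no overflow

-10950 → 1101010100111010
-13118 → 1100110011000010
  1101010100111010
+ 1100110011000010
= 1010000111111100  (discard carry-out 1)
Result 1010000111111100: MSB = 1 → 41468 − 65536 = -24068.
Both addends are negative and so is the stored result: no signed overflow.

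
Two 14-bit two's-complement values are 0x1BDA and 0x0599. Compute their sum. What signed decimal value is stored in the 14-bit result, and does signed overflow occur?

-7821; overflow

0x1BDA = 01101111011010 = 7130 (signed)
0x0599 = 00010110011001 = 1433 (signed)
  01101111011010
+ 00010110011001
= 10000101110011
Result 10000101110011: MSB = 1 → 8563 − 16384 = -7821.
Both addends are non-negative but the stored result is negative: signed overflow. The true value 7130 + 1433 = 8563 lies outside [-8192, 8191].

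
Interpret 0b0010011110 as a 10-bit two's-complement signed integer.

158

MSB is 0, so the value is non-negative: 0010011110 = 158.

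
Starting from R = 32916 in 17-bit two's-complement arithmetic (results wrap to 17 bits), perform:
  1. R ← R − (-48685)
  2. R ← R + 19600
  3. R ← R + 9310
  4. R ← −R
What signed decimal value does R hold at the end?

Start: R = 32916 = 01000000010010100.
R = 32916 − (-48685) = 81601; wraps to -49471 = 10011111011000001
R = -49471 + 19600 = -29871 = 11000101101010001
R = -29871 + 9310 = -20561 = 11010111110101111
R = −(-20561) = 20561 = 00101000001010001

20561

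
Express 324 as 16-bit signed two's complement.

0000000101000100

324 is non-negative, so write it directly in 16 bits: 0000000101000100.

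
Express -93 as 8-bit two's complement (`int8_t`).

|-93| = 93 = 01011101 in 8 bits.
Invert the bits: 10100010. Add 1: 10100011.
Check: 10100011 reads as 163 − 256 = -93.

10100011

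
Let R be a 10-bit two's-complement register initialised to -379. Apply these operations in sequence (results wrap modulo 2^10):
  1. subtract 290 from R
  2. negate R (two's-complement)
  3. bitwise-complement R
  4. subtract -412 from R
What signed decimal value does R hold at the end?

-258

Start: R = -379 = 1010000101.
R = -379 − 290 = -669; wraps to 355 = 0101100011
R = −(355) = -355 = 1010011101
R = NOT 1010011101 = 0101100010 = 354
R = 354 − (-412) = 766; wraps to -258 = 1011111110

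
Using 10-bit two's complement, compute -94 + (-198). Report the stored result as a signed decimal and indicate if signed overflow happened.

-292; no overflow

-94 → 1110100010
-198 → 1100111010
  1110100010
+ 1100111010
= 1011011100  (discard carry-out 1)
Result 1011011100: MSB = 1 → 732 − 1024 = -292.
Both addends are negative and so is the stored result: no signed overflow.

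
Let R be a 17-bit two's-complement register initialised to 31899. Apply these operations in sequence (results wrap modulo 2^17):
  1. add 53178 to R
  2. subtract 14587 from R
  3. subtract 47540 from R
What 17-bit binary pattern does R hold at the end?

Start: R = 31899 = 00111110010011011.
R = 31899 + 53178 = 85077; wraps to -45995 = 10100110001010101
R = -45995 − 14587 = -60582 = 10001001101011010
R = -60582 − 47540 = -108122; wraps to 22950 = 00101100110100110

00101100110100110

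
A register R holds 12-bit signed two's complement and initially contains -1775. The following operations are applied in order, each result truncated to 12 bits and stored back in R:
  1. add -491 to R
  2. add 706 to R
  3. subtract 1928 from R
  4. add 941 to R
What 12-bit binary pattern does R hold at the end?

Start: R = -1775 = 100100010001.
R = -1775 + (-491) = -2266; wraps to 1830 = 011100100110
R = 1830 + 706 = 2536; wraps to -1560 = 100111101000
R = -1560 − 1928 = -3488; wraps to 608 = 001001100000
R = 608 + 941 = 1549 = 011000001101

011000001101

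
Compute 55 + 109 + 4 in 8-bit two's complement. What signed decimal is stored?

55 + 109 = 164 → wraps to -92 (10100100)
-92 + 4 = -88 (10101000)

-88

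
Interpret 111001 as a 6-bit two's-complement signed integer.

-7

MSB is 1, so the value is negative.
Unsigned reading: 57. Subtract 2^6 = 64: 57 − 64 = -7.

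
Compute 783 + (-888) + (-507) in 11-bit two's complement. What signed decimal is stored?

-612

783 + (-888) = -105 (11110010111)
-105 + (-507) = -612 (10110011100)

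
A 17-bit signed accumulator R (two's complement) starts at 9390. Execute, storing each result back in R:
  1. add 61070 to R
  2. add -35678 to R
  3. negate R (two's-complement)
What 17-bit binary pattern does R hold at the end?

Start: R = 9390 = 00010010010101110.
R = 9390 + 61070 = 70460; wraps to -60612 = 10001001100111100
R = -60612 + (-35678) = -96290; wraps to 34782 = 01000011111011110
R = −(34782) = -34782 = 10111100000100010

10111100000100010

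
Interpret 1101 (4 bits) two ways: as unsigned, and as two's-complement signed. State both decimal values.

Unsigned: 1101 = 13.
Signed: MSB=1 → 13 − 16 = -3.

unsigned = 13, signed = -3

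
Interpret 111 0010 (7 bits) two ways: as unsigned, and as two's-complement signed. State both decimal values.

unsigned = 114, signed = -14

Unsigned: 1110010 = 114.
Signed: MSB=1 → 114 − 128 = -14.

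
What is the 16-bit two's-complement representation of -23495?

1010010000111001

|-23495| = 23495 = 0101101111000111 in 16 bits.
Invert the bits: 1010010000111000. Add 1: 1010010000111001.
Check: 1010010000111001 reads as 42041 − 65536 = -23495.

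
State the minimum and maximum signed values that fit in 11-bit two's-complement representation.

min = -1024, max = 1023

Minimum: −2^10 = -1024.
Maximum: 2^10 − 1 = 1023.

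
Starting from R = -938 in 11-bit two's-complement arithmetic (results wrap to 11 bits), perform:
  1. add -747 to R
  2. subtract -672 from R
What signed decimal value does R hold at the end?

Start: R = -938 = 10001010110.
R = -938 + (-747) = -1685; wraps to 363 = 00101101011
R = 363 − (-672) = 1035; wraps to -1013 = 10000001011

-1013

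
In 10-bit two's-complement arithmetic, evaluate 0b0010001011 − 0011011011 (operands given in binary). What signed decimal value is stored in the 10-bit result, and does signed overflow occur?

0b0010001011 → 0010001011 = 139 (signed)
0011011011 = 219 (signed)
Subtract via negate-and-add: invert 0011011011 + 1 = 1100100101 (i.e. -219).
  0010001011
+ 1100100101
= 1110110000
Result 1110110000: MSB = 1 → 944 − 1024 = -80.
Addends (after negating the subtrahend) have opposite signs, so signed overflow cannot occur.

-80; no overflow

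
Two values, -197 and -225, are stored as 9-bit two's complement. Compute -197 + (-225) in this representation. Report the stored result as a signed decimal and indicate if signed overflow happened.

90; overflow

-197 → 100111011
-225 → 100011111
  100111011
+ 100011111
= 001011010  (discard carry-out 1)
Result 001011010: MSB = 0 → value 90.
Both addends are negative but the stored result is non-negative: signed overflow. The true value -197 + (-225) = -422 lies outside [-256, 255].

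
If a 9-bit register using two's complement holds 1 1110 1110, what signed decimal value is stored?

-18

MSB is 1, so the value is negative.
Invert: 000010001. Add 1: 000010010 = 18. So the value is −18.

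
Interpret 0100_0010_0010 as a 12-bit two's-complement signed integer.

1058

MSB is 0, so the value is non-negative: 010000100010 = 1058.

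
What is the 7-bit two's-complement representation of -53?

1001011

|-53| = 53 = 0110101 in 7 bits.
Invert the bits: 1001010. Add 1: 1001011.
Check: 1001011 reads as 75 − 128 = -53.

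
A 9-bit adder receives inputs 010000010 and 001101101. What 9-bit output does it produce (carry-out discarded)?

  010000010
+ 001101101
= 011101111

011101111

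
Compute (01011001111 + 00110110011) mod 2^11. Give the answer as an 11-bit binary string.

  01011001111
+ 00110110011
= 10010000010

10010000010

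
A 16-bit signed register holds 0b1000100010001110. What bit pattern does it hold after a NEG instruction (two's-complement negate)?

Invert: 0111011101110001. Add 1: 0111011101110010.

0111011101110010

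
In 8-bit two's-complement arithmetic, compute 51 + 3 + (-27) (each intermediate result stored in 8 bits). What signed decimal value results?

27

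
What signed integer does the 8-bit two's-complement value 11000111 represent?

-57

MSB is 1, so the value is negative.
Invert: 00111000. Add 1: 00111001 = 57. So the value is −57.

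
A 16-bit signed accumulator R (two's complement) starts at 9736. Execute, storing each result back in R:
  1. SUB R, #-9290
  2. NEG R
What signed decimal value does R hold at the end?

-19026

Start: R = 9736 = 0010011000001000.
R = 9736 − (-9290) = 19026 = 0100101001010010
R = −(19026) = -19026 = 1011010110101110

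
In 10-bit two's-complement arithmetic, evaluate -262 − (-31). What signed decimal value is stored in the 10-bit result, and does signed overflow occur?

-231; no overflow

-262 → 1011111010
-31 → 1111100001
Subtract via negate-and-add: invert 1111100001 + 1 = 0000011111 (i.e. 31).
  1011111010
+ 0000011111
= 1100011001
Result 1100011001: MSB = 1 → 793 − 1024 = -231.
Addends (after negating the subtrahend) have opposite signs, so signed overflow cannot occur.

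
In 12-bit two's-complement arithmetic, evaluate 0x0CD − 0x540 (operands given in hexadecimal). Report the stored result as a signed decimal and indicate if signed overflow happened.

-1139; no overflow

0x0CD = 000011001101 = 205 (signed)
0x540 = 010101000000 = 1344 (signed)
Subtract via negate-and-add: invert 010101000000 + 1 = 101011000000 (i.e. -1344).
  000011001101
+ 101011000000
= 101110001101
Result 101110001101: MSB = 1 → 2957 − 4096 = -1139.
Addends (after negating the subtrahend) have opposite signs, so signed overflow cannot occur.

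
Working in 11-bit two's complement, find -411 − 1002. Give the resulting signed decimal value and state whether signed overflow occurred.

635; overflow

-411 → 11001100101
1002 → 01111101010
Subtract via negate-and-add: invert 01111101010 + 1 = 10000010110 (i.e. -1002).
  11001100101
+ 10000010110
= 01001111011  (discard carry-out 1)
Result 01001111011: MSB = 0 → value 635.
Both addends (after negating the subtrahend) are negative but the stored result is non-negative: signed overflow. The true value -411 − 1002 = -1413 lies outside [-1024, 1023].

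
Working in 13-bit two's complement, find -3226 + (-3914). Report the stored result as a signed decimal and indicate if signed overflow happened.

-3226 → 1001101100110
-3914 → 1000010110110
  1001101100110
+ 1000010110110
= 0010000011100  (discard carry-out 1)
Result 0010000011100: MSB = 0 → value 1052.
Both addends are negative but the stored result is non-negative: signed overflow. The true value -3226 + (-3914) = -7140 lies outside [-4096, 4095].

1052; overflow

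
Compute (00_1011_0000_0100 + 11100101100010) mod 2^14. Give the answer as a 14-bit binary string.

  00101100000100
+ 11100101100010
= 00010001100110  (discard carry-out 1)

00010001100110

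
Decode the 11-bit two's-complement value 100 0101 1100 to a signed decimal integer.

-932

MSB is 1, so the value is negative.
Unsigned reading: 1116. Subtract 2^11 = 2048: 1116 − 2048 = -932.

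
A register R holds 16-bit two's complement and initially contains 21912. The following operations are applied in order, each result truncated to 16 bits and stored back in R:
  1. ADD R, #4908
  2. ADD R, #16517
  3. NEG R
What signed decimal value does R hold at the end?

Start: R = 21912 = 0101010110011000.
R = 21912 + 4908 = 26820 = 0110100011000100
R = 26820 + 16517 = 43337; wraps to -22199 = 1010100101001001
R = −(-22199) = 22199 = 0101011010110111

22199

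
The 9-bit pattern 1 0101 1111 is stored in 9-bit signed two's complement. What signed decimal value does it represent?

-161

MSB is 1, so the value is negative.
Unsigned reading: 351. Subtract 2^9 = 512: 351 − 512 = -161.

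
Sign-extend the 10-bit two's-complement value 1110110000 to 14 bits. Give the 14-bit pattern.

11111110110000

MSB of 1110110000 is 1; replicate it into the new high bits.
1111|1110110000 → 11111110110000 (still -80).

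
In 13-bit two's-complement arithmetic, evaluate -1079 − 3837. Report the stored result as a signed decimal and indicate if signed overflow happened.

3276; overflow

-1079 → 1101111001001
3837 → 0111011111101
Subtract via negate-and-add: invert 0111011111101 + 1 = 1000100000011 (i.e. -3837).
  1101111001001
+ 1000100000011
= 0110011001100  (discard carry-out 1)
Result 0110011001100: MSB = 0 → value 3276.
Both addends (after negating the subtrahend) are negative but the stored result is non-negative: signed overflow. The true value -1079 − 3837 = -4916 lies outside [-4096, 4095].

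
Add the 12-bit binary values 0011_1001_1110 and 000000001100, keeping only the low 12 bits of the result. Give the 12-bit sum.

001110101010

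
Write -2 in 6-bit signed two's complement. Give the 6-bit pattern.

111110

|-2| = 2 = 000010 in 6 bits.
Invert the bits: 111101. Add 1: 111110.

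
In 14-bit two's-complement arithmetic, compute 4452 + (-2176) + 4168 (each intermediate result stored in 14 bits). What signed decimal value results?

4452 + (-2176) = 2276 (00100011100100)
2276 + 4168 = 6444 (01100100101100)

6444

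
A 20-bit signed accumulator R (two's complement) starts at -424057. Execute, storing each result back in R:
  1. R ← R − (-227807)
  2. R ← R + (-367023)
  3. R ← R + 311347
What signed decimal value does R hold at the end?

Start: R = -424057 = 10011000011110000111.
R = -424057 − (-227807) = -196250 = 11010000000101100110
R = -196250 + (-367023) = -563273; wraps to 485303 = 01110110011110110111
R = 485303 + 311347 = 796650; wraps to -251926 = 11000010011111101010

-251926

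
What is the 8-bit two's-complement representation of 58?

00111010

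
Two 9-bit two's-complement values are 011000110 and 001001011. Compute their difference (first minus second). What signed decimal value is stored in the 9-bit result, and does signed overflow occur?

123; no overflow

011000110 = 198 (signed)
001001011 = 75 (signed)
Subtract via negate-and-add: invert 001001011 + 1 = 110110101 (i.e. -75).
  011000110
+ 110110101
= 001111011  (discard carry-out 1)
Result 001111011: MSB = 0 → value 123.
Addends (after negating the subtrahend) have opposite signs, so signed overflow cannot occur.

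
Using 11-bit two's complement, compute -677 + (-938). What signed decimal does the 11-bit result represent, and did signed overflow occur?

-677 → 10101011011
-938 → 10001010110
  10101011011
+ 10001010110
= 00110110001  (discard carry-out 1)
Result 00110110001: MSB = 0 → value 433.
Both addends are negative but the stored result is non-negative: signed overflow. The true value -677 + (-938) = -1615 lies outside [-1024, 1023].

433; overflow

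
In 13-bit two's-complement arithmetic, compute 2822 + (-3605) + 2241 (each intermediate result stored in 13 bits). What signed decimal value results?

1458

2822 + (-3605) = -783 (1110011110001)
-783 + 2241 = 1458 (0010110110010)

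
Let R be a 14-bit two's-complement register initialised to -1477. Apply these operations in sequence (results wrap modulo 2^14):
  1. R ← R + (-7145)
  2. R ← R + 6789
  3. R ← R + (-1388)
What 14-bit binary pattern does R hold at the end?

11001101101011

Start: R = -1477 = 11101000111011.
R = -1477 + (-7145) = -8622; wraps to 7762 = 01111001010010
R = 7762 + 6789 = 14551; wraps to -1833 = 11100011010111
R = -1833 + (-1388) = -3221 = 11001101101011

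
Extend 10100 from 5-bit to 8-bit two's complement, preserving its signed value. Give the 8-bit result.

MSB of 10100 is 1; replicate it into the new high bits.
111|10100 → 11110100 (still -12).

11110100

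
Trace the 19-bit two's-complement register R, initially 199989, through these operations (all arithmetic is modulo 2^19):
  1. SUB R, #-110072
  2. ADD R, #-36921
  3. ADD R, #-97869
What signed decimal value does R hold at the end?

175271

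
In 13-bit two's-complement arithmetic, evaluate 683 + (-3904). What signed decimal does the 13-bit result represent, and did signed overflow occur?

683 → 0001010101011
-3904 → 1000011000000
  0001010101011
+ 1000011000000
= 1001101101011
Result 1001101101011: MSB = 1 → 4971 − 8192 = -3221.
Addends have opposite signs, so signed overflow cannot occur.

-3221; no overflow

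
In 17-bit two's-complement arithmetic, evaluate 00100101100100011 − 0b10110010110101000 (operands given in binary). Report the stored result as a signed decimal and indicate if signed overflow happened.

58747; no overflow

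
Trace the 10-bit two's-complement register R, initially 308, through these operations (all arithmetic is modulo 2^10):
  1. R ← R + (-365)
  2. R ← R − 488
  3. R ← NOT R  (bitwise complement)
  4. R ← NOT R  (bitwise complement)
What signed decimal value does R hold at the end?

479

Start: R = 308 = 0100110100.
R = 308 + (-365) = -57 = 1111000111
R = -57 − 488 = -545; wraps to 479 = 0111011111
R = NOT 0111011111 = 1000100000 = -480
R = NOT 1000100000 = 0111011111 = 479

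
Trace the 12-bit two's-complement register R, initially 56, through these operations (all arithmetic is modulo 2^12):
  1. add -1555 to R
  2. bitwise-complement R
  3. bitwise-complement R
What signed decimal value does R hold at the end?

-1499

Start: R = 56 = 000000111000.
R = 56 + (-1555) = -1499 = 101000100101
R = NOT 101000100101 = 010111011010 = 1498
R = NOT 010111011010 = 101000100101 = -1499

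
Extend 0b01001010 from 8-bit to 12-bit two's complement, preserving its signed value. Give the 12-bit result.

000001001010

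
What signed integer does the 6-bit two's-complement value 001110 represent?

MSB is 0, so the value is non-negative: 001110 = 14.

14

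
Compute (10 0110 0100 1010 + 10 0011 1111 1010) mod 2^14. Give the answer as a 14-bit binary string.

  10011001001010
+ 10001111111010
= 00101001000100  (discard carry-out 1)

00101001000100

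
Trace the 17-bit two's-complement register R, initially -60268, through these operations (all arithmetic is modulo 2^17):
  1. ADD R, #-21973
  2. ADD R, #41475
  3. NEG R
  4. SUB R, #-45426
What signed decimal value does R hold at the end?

-44880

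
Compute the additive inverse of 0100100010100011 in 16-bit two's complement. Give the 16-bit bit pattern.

1011011101011101

Invert: 1011011101011100. Add 1: 1011011101011101.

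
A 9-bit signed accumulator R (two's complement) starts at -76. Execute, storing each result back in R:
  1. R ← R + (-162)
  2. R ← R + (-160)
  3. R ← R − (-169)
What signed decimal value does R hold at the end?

-229

Start: R = -76 = 110110100.
R = -76 + (-162) = -238 = 100010010
R = -238 + (-160) = -398; wraps to 114 = 001110010
R = 114 − (-169) = 283; wraps to -229 = 100011011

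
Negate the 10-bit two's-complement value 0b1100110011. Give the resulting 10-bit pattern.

0011001101

Invert: 0011001100. Add 1: 0011001101.
Check: 1100110011 = -205, 0011001101 = 205.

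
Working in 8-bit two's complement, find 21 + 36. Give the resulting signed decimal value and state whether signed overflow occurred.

57; no overflow

21 → 00010101
36 → 00100100
  00010101
+ 00100100
= 00111001
Result 00111001: MSB = 0 → value 57.
Both addends are non-negative and so is the stored result: no signed overflow.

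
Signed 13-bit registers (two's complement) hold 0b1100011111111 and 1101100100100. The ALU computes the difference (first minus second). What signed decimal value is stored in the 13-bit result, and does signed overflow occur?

-549; no overflow

0b1100011111111 → 1100011111111 = -1793 (signed)
1101100100100 = -1244 (signed)
Subtract via negate-and-add: invert 1101100100100 + 1 = 0010011011100 (i.e. 1244).
  1100011111111
+ 0010011011100
= 1110111011011
Result 1110111011011: MSB = 1 → 7643 − 8192 = -549.
Addends (after negating the subtrahend) have opposite signs, so signed overflow cannot occur.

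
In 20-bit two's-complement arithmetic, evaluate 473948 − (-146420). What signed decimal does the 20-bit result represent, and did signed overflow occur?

-428208; overflow

473948 → 01110011101101011100
-146420 → 11011100010000001100
Subtract via negate-and-add: invert 11011100010000001100 + 1 = 00100011101111110100 (i.e. 146420).
  01110011101101011100
+ 00100011101111110100
= 10010111011101010000
Result 10010111011101010000: MSB = 1 → 620368 − 1048576 = -428208.
Both addends (after negating the subtrahend) are non-negative but the stored result is negative: signed overflow. The true value 473948 − (-146420) = 620368 lies outside [-524288, 524287].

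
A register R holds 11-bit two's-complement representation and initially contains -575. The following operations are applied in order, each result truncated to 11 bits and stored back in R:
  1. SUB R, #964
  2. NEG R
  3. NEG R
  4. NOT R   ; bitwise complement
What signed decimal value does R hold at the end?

Start: R = -575 = 10111000001.
R = -575 − 964 = -1539; wraps to 509 = 00111111101
R = −(509) = -509 = 11000000011
R = −(-509) = 509 = 00111111101
R = NOT 00111111101 = 11000000010 = -510

-510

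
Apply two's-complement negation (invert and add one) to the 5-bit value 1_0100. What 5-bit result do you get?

Invert: 01011. Add 1: 01100.

01100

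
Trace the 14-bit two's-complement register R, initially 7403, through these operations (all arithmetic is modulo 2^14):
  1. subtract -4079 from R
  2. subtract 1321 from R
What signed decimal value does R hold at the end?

-6223

Start: R = 7403 = 01110011101011.
R = 7403 − (-4079) = 11482; wraps to -4902 = 10110011011010
R = -4902 − 1321 = -6223 = 10011110110001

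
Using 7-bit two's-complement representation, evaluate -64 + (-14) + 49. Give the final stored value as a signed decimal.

-64 + (-14) = -78 → wraps to 50 (0110010)
50 + 49 = 99 → wraps to -29 (1100011)

-29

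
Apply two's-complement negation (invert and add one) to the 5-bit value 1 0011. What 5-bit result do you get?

01101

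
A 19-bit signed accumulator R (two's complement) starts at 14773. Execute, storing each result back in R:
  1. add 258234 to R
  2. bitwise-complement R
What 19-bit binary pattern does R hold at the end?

0111101010110010000

Start: R = 14773 = 0000011100110110101.
R = 14773 + 258234 = 273007; wraps to -251281 = 1000010101001101111
R = NOT 1000010101001101111 = 0111101010110010000 = 251280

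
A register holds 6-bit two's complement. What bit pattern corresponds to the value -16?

110000

|-16| = 16 = 010000 in 6 bits.
Invert the bits: 101111. Add 1: 110000.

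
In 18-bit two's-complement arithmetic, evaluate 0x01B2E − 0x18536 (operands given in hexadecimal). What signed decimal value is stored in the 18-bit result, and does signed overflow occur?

0x01B2E = 000001101100101110 = 6958 (signed)
0x18536 = 011000010100110110 = 99638 (signed)
Subtract via negate-and-add: invert 011000010100110110 + 1 = 100111101011001010 (i.e. -99638).
  000001101100101110
+ 100111101011001010
= 101001010111111000
Result 101001010111111000: MSB = 1 → 169464 − 262144 = -92680.
Addends (after negating the subtrahend) have opposite signs, so signed overflow cannot occur.

-92680; no overflow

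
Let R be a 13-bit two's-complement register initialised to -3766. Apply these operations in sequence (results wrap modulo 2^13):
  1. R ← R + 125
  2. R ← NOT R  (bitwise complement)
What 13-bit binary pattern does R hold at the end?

0111000111000

Start: R = -3766 = 1000101001010.
R = -3766 + 125 = -3641 = 1000111000111
R = NOT 1000111000111 = 0111000111000 = 3640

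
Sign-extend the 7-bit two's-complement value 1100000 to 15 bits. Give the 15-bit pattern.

MSB of 1100000 is 1; replicate it into the new high bits.
11111111|1100000 → 111111111100000 (still -32).

111111111100000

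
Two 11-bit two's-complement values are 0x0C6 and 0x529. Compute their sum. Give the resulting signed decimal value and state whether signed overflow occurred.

-529; no overflow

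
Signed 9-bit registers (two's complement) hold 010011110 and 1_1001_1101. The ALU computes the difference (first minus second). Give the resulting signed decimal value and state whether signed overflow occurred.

-255; overflow

010011110 = 158 (signed)
1_1001_1101 → 110011101 = -99 (signed)
Subtract via negate-and-add: invert 110011101 + 1 = 001100011 (i.e. 99).
  010011110
+ 001100011
= 100000001
Result 100000001: MSB = 1 → 257 − 512 = -255.
Both addends (after negating the subtrahend) are non-negative but the stored result is negative: signed overflow. The true value 158 − (-99) = 257 lies outside [-256, 255].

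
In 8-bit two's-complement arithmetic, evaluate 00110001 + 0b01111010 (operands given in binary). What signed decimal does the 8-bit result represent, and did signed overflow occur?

-85; overflow

00110001 = 49 (signed)
0b01111010 → 01111010 = 122 (signed)
  00110001
+ 01111010
= 10101011
Result 10101011: MSB = 1 → 171 − 256 = -85.
Both addends are non-negative but the stored result is negative: signed overflow. The true value 49 + 122 = 171 lies outside [-128, 127].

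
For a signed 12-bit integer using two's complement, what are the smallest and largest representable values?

Minimum: −2^11 = -2048.
Maximum: 2^11 − 1 = 2047.

min = -2048, max = 2047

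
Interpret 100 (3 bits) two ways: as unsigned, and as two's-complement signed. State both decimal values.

unsigned = 4, signed = -4

Unsigned: 100 = 4.
Signed: MSB=1 → 4 − 8 = -4.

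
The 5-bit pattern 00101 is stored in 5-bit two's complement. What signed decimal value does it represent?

MSB is 0, so the value is non-negative: 00101 = 5.

5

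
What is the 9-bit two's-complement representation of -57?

111000111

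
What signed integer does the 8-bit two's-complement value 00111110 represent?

62

MSB is 0, so the value is non-negative: 00111110 = 62.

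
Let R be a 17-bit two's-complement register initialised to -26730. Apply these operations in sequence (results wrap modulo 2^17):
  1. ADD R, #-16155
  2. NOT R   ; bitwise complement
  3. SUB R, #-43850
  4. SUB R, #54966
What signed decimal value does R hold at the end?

Start: R = -26730 = 11001011110010110.
R = -26730 + (-16155) = -42885 = 10101100001111011
R = NOT 10101100001111011 = 01010011110000100 = 42884
R = 42884 − (-43850) = 86734; wraps to -44338 = 10101001011001110
R = -44338 − 54966 = -99304; wraps to 31768 = 00111110000011000

31768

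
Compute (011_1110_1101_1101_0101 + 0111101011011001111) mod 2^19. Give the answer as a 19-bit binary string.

  0111110110111010101
+ 0111101011011001111
= 1111100010010100100

1111100010010100100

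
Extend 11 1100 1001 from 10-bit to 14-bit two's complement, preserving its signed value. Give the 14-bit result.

MSB of 1111001001 is 1; replicate it into the new high bits.
1111|1111001001 → 11111111001001 (still -55).

11111111001001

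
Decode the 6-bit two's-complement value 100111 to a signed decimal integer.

MSB is 1, so the value is negative.
Unsigned reading: 39. Subtract 2^6 = 64: 39 − 64 = -25.

-25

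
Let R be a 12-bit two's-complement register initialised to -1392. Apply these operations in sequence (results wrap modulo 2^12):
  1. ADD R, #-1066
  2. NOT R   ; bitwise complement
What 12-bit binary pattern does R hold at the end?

100110011001

Start: R = -1392 = 101010010000.
R = -1392 + (-1066) = -2458; wraps to 1638 = 011001100110
R = NOT 011001100110 = 100110011001 = -1639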